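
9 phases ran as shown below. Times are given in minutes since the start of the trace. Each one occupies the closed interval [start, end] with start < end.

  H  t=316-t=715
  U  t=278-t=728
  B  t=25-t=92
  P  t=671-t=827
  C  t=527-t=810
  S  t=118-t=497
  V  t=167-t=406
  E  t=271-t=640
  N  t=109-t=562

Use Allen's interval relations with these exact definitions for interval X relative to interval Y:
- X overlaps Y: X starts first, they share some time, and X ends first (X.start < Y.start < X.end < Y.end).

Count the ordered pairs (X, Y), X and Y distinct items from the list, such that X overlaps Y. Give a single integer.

Checking all 72 ordered pairs for relation 'overlaps'; matching pairs in alphabetical order:
(C, P): C overlaps P ✓
(E, C): E overlaps C ✓
(E, H): E overlaps H ✓
(E, U): E overlaps U ✓
(H, C): H overlaps C ✓
(H, P): H overlaps P ✓
(N, C): N overlaps C ✓
(N, E): N overlaps E ✓
(N, H): N overlaps H ✓
(N, U): N overlaps U ✓
(S, E): S overlaps E ✓
(S, H): S overlaps H ✓
(S, U): S overlaps U ✓
(U, C): U overlaps C ✓
(U, P): U overlaps P ✓
(V, E): V overlaps E ✓
(V, H): V overlaps H ✓
(V, U): V overlaps U ✓
Count: 18.

18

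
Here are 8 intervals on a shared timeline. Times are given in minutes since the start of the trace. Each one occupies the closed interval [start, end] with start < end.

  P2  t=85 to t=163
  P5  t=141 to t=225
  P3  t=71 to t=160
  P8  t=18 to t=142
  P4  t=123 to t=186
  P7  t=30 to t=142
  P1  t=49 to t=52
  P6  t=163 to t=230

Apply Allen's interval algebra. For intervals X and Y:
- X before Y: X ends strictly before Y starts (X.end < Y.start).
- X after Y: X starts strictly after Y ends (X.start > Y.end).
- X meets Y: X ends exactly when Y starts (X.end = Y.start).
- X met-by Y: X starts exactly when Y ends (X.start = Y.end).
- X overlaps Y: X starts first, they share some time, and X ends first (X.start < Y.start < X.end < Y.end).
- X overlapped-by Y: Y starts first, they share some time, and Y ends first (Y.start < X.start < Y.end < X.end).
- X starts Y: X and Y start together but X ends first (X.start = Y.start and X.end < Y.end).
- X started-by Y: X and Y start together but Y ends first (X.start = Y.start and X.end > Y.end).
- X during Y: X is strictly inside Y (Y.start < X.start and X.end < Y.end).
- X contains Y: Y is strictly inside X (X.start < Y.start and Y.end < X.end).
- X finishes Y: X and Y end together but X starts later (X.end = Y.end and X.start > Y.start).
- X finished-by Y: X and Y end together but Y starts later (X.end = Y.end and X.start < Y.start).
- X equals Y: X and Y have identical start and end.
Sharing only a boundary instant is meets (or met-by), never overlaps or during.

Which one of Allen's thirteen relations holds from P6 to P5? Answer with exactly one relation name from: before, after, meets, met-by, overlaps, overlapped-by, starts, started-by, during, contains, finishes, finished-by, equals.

P6 = [t=163, t=230]; P5 = [t=141, t=225].
Compare endpoints: P6.start > P5.start, P6.start < P5.end, P6.end > P5.start, P6.end > P5.end.
That pattern is 'overlapped-by'.

overlapped-by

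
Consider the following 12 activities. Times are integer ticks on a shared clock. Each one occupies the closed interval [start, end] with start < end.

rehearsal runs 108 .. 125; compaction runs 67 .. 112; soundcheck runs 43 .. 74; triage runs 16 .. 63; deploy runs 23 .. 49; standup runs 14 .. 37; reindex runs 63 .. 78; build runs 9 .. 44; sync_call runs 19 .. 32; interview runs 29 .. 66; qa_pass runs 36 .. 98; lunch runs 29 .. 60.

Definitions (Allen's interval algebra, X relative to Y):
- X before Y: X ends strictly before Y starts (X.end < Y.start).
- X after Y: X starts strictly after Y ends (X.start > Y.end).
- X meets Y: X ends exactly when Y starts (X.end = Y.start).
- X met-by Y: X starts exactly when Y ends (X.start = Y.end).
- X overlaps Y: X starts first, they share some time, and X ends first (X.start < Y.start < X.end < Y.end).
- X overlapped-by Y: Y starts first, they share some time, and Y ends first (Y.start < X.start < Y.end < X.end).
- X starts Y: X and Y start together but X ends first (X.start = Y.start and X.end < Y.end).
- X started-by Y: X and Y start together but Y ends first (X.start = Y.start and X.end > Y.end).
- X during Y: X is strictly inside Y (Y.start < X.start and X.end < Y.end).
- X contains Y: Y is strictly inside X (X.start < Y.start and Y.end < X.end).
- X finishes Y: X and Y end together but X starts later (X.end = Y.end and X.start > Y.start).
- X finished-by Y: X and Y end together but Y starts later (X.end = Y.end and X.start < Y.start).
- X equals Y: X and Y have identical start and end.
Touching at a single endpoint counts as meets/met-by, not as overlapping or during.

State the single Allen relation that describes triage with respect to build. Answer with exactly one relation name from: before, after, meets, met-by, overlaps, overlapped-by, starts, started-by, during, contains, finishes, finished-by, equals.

triage = [16, 63]; build = [9, 44].
Compare endpoints: triage.start > build.start, triage.start < build.end, triage.end > build.start, triage.end > build.end.
That pattern is 'overlapped-by'.

overlapped-by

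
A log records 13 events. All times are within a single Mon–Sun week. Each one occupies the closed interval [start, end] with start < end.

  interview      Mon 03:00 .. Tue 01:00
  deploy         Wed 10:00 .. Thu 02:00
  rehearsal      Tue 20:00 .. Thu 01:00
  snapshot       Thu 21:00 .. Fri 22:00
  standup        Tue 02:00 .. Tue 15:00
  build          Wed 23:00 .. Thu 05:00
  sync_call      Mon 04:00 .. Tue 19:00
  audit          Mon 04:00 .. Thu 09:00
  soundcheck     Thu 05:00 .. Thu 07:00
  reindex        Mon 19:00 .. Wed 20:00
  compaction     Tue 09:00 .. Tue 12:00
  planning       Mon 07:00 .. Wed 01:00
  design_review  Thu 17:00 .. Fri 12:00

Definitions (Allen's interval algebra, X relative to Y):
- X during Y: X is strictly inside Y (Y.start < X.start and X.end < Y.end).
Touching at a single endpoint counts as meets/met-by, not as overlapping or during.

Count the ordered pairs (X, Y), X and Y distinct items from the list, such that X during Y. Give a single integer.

15

Checking all 156 ordered pairs for relation 'during'; matching pairs in alphabetical order:
(build, audit): build during audit ✓
(compaction, audit): compaction during audit ✓
(compaction, planning): compaction during planning ✓
(compaction, reindex): compaction during reindex ✓
(compaction, standup): compaction during standup ✓
(compaction, sync_call): compaction during sync_call ✓
(deploy, audit): deploy during audit ✓
(planning, audit): planning during audit ✓
(rehearsal, audit): rehearsal during audit ✓
(reindex, audit): reindex during audit ✓
(soundcheck, audit): soundcheck during audit ✓
(standup, audit): standup during audit ✓
(standup, planning): standup during planning ✓
(standup, reindex): standup during reindex ✓
(standup, sync_call): standup during sync_call ✓
Count: 15.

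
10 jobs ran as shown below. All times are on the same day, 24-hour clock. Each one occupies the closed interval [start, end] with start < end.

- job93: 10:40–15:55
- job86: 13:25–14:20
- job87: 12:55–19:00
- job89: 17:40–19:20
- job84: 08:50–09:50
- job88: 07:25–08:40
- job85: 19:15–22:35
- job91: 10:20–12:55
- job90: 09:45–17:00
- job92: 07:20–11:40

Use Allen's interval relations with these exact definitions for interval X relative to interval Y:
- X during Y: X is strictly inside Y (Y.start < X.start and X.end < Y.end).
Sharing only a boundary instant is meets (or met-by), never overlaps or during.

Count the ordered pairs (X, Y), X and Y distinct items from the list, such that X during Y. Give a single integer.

7

Checking all 90 ordered pairs for relation 'during'; matching pairs in alphabetical order:
(job84, job92): job84 during job92 ✓
(job86, job87): job86 during job87 ✓
(job86, job90): job86 during job90 ✓
(job86, job93): job86 during job93 ✓
(job88, job92): job88 during job92 ✓
(job91, job90): job91 during job90 ✓
(job93, job90): job93 during job90 ✓
Count: 7.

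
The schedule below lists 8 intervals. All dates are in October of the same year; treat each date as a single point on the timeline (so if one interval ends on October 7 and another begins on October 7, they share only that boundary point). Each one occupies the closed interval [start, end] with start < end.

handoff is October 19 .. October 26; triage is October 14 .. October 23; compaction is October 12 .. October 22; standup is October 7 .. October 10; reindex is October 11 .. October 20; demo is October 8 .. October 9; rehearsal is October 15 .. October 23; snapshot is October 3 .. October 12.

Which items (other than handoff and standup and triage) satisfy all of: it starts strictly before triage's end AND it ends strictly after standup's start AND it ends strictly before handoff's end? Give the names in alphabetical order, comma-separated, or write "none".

Conditions: its start is strictly before triage's end (X.start < October 23) AND its end is strictly after standup's start (X.end > October 7) AND its end is strictly before handoff's end (X.end < October 26).
compaction: start October 12 < October 23? ✓; end October 22 > October 7? ✓; end October 22 < October 26? ✓ → yes.
demo: start October 8 < October 23? ✓; end October 9 > October 7? ✓; end October 9 < October 26? ✓ → yes.
rehearsal: start October 15 < October 23? ✓; end October 23 > October 7? ✓; end October 23 < October 26? ✓ → yes.
reindex: start October 11 < October 23? ✓; end October 20 > October 7? ✓; end October 20 < October 26? ✓ → yes.
snapshot: start October 3 < October 23? ✓; end October 12 > October 7? ✓; end October 12 < October 26? ✓ → yes.
Result: compaction, demo, rehearsal, reindex, snapshot.

compaction, demo, rehearsal, reindex, snapshot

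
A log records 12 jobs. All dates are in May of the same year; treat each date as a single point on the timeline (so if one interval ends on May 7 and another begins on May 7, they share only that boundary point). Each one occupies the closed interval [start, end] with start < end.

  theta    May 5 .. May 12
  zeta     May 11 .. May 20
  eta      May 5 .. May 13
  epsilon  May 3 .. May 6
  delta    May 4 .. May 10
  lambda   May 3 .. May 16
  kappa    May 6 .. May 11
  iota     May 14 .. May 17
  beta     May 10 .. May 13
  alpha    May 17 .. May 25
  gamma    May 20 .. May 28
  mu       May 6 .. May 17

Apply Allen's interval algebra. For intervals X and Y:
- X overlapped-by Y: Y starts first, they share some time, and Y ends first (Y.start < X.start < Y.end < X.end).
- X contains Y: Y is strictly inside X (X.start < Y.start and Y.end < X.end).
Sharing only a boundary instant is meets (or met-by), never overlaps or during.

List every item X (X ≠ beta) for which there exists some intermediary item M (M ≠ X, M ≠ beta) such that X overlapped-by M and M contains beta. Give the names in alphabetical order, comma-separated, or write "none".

iota, mu, zeta

Target beta = [May 10, May 13].
Intermediaries M with M contains beta: lambda, mu.
Via lambda — items with X overlapped-by lambda: iota, mu, zeta.
Via mu — items with X overlapped-by mu: zeta.
Union: iota, mu, zeta.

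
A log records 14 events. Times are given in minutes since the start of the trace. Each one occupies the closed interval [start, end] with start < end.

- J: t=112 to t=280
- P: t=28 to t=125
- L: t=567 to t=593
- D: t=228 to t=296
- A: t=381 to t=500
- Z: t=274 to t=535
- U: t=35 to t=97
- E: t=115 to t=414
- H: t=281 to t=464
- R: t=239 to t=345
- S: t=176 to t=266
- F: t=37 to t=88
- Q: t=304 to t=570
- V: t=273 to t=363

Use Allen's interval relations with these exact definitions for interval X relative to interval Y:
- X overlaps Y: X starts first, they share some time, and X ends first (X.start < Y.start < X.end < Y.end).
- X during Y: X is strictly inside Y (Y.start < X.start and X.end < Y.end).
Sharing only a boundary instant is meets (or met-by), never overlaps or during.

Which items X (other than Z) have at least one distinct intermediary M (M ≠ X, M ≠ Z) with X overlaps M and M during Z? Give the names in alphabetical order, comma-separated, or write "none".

Target Z = [t=274, t=535].
Intermediaries M with M during Z: A, H.
Via A — items with X overlaps A: E, H.
Via H — items with X overlaps H: D, E, R, V.
Union: D, E, H, R, V.

D, E, H, R, V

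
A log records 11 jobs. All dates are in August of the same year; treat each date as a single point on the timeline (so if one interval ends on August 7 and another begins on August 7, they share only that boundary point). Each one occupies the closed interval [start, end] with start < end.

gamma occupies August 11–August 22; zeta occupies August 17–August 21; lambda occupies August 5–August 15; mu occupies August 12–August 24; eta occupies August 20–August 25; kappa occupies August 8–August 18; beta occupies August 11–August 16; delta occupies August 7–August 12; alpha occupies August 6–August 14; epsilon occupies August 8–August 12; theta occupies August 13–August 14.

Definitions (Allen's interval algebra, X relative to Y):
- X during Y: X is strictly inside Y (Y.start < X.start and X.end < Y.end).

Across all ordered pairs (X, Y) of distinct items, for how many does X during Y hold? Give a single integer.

Checking all 110 ordered pairs for relation 'during'; matching pairs in alphabetical order:
(alpha, lambda): alpha during lambda ✓
(beta, kappa): beta during kappa ✓
(delta, alpha): delta during alpha ✓
(delta, lambda): delta during lambda ✓
(epsilon, alpha): epsilon during alpha ✓
(epsilon, lambda): epsilon during lambda ✓
(theta, beta): theta during beta ✓
(theta, gamma): theta during gamma ✓
(theta, kappa): theta during kappa ✓
(theta, lambda): theta during lambda ✓
(theta, mu): theta during mu ✓
(zeta, gamma): zeta during gamma ✓
(zeta, mu): zeta during mu ✓
Count: 13.

13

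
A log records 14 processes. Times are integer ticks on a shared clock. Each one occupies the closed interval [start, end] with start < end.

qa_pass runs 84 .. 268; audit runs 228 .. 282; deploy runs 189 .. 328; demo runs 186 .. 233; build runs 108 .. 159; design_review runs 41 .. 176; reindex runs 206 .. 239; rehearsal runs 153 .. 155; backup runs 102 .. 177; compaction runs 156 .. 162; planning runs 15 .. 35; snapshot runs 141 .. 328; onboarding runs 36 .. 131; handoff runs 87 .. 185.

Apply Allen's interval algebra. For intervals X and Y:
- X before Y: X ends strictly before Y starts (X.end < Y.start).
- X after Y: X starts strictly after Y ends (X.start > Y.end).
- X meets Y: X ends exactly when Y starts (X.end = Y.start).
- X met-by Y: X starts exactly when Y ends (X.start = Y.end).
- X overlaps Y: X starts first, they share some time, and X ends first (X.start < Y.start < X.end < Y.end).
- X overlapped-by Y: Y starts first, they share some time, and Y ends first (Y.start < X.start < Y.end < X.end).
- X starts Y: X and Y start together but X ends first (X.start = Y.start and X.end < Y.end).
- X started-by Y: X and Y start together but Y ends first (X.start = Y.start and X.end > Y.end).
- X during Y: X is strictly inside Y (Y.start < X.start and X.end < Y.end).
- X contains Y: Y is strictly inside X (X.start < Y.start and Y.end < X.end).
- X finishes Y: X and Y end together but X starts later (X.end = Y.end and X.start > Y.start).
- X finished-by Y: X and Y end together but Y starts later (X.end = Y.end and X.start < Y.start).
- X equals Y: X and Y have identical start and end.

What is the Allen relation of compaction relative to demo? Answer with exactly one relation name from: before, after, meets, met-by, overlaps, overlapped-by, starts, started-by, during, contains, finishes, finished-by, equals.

before

compaction = [156, 162]; demo = [186, 233].
Compare endpoints: compaction.start < demo.start, compaction.start < demo.end, compaction.end < demo.start, compaction.end < demo.end.
That pattern is 'before'.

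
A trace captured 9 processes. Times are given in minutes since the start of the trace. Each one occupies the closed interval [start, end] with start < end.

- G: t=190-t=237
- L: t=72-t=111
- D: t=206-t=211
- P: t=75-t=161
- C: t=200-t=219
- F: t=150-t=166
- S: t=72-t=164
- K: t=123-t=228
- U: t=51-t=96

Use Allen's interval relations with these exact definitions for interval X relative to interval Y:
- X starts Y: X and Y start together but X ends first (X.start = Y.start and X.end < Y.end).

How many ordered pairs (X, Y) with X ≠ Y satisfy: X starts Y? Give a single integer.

1

Checking all 72 ordered pairs for relation 'starts'; matching pairs in alphabetical order:
(L, S): L starts S ✓
Count: 1.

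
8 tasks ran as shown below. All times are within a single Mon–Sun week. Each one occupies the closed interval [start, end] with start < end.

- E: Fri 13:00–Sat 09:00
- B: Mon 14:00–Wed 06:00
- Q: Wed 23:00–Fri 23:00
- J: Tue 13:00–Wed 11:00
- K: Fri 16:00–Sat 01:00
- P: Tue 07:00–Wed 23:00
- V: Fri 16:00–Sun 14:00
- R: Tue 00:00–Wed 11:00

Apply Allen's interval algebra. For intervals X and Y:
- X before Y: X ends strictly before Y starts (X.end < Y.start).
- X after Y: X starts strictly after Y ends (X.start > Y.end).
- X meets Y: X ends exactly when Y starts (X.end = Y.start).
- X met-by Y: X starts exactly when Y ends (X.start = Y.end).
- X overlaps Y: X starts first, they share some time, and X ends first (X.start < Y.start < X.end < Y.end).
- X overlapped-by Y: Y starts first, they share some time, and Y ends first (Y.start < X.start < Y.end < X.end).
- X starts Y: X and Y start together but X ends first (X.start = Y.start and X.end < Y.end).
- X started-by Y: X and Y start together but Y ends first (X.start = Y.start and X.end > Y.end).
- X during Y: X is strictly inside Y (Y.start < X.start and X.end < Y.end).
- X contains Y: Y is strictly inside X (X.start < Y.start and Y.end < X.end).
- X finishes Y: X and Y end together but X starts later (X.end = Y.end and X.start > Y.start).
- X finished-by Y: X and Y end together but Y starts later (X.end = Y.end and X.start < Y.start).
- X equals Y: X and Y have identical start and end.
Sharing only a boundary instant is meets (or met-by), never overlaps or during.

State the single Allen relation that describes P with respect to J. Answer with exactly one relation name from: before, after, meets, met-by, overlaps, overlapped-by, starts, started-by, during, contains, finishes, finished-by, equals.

P = [Tue 07:00, Wed 23:00]; J = [Tue 13:00, Wed 11:00].
Compare endpoints: P.start < J.start, P.start < J.end, P.end > J.start, P.end > J.end.
That pattern is 'contains'.

contains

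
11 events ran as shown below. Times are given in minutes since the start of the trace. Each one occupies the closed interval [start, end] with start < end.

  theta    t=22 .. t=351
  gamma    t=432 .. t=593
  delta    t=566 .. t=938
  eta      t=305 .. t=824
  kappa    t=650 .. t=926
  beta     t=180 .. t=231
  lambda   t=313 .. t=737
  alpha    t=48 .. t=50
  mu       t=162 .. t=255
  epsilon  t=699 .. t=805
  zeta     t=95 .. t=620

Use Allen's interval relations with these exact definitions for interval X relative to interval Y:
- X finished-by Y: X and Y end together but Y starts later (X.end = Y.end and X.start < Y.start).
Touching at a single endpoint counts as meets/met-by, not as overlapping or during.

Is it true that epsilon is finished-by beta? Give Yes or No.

epsilon = [t=699, t=805], beta = [t=180, t=231].
Actual relation of epsilon to beta: after.
Asked whether 'finished-by' holds → No.

No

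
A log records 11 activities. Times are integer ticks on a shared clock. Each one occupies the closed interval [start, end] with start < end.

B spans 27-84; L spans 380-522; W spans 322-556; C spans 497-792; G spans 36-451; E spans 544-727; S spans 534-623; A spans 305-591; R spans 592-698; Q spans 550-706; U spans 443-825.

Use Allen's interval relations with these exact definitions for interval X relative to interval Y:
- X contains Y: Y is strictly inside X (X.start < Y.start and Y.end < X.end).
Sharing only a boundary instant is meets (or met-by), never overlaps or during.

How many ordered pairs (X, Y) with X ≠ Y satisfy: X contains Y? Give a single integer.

15

Checking all 110 ordered pairs for relation 'contains'; matching pairs in alphabetical order:
(A, L): A contains L ✓
(A, W): A contains W ✓
(C, E): C contains E ✓
(C, Q): C contains Q ✓
(C, R): C contains R ✓
(C, S): C contains S ✓
(E, Q): E contains Q ✓
(E, R): E contains R ✓
(Q, R): Q contains R ✓
(U, C): U contains C ✓
(U, E): U contains E ✓
(U, Q): U contains Q ✓
(U, R): U contains R ✓
(U, S): U contains S ✓
(W, L): W contains L ✓
Count: 15.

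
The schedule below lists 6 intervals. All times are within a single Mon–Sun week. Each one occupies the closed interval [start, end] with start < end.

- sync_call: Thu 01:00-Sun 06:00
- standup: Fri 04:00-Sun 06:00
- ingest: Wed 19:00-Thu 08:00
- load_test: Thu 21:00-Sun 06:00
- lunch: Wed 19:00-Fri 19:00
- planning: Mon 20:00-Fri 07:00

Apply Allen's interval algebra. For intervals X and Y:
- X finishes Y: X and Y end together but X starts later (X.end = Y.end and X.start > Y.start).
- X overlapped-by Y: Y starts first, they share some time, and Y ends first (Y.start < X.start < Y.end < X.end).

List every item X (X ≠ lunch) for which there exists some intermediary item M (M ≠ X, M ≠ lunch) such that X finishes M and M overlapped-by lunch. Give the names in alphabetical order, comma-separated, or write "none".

Target lunch = [Wed 19:00, Fri 19:00].
Intermediaries M with M overlapped-by lunch: load_test, standup, sync_call.
Via load_test — items with X finishes load_test: standup.
Via standup — items with X finishes standup: none.
Via sync_call — items with X finishes sync_call: load_test, standup.
Union: load_test, standup.

load_test, standup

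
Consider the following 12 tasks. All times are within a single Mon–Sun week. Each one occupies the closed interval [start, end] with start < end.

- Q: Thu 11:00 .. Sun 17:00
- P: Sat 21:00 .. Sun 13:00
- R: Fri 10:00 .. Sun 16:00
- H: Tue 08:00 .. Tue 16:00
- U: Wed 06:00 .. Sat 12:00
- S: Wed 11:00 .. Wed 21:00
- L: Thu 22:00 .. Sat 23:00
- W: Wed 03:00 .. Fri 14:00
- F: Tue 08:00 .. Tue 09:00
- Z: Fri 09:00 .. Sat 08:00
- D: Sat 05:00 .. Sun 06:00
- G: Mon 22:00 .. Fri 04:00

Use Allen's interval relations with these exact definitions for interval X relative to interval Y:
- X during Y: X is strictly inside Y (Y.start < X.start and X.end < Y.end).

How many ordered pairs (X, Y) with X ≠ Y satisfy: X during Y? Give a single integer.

14

Checking all 132 ordered pairs for relation 'during'; matching pairs in alphabetical order:
(D, Q): D during Q ✓
(D, R): D during R ✓
(F, G): F during G ✓
(H, G): H during G ✓
(L, Q): L during Q ✓
(P, Q): P during Q ✓
(P, R): P during R ✓
(R, Q): R during Q ✓
(S, G): S during G ✓
(S, U): S during U ✓
(S, W): S during W ✓
(Z, L): Z during L ✓
(Z, Q): Z during Q ✓
(Z, U): Z during U ✓
Count: 14.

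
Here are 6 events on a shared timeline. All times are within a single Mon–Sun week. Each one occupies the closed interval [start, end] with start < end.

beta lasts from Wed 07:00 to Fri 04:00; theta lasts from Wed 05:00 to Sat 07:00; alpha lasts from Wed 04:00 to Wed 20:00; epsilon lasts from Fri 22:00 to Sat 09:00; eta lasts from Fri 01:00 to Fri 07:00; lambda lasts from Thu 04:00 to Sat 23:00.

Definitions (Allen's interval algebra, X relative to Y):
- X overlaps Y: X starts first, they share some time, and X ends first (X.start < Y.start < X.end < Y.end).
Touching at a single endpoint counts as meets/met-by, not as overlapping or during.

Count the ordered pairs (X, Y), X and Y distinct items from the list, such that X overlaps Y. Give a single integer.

Checking all 30 ordered pairs for relation 'overlaps'; matching pairs in alphabetical order:
(alpha, beta): alpha overlaps beta ✓
(alpha, theta): alpha overlaps theta ✓
(beta, eta): beta overlaps eta ✓
(beta, lambda): beta overlaps lambda ✓
(theta, epsilon): theta overlaps epsilon ✓
(theta, lambda): theta overlaps lambda ✓
Count: 6.

6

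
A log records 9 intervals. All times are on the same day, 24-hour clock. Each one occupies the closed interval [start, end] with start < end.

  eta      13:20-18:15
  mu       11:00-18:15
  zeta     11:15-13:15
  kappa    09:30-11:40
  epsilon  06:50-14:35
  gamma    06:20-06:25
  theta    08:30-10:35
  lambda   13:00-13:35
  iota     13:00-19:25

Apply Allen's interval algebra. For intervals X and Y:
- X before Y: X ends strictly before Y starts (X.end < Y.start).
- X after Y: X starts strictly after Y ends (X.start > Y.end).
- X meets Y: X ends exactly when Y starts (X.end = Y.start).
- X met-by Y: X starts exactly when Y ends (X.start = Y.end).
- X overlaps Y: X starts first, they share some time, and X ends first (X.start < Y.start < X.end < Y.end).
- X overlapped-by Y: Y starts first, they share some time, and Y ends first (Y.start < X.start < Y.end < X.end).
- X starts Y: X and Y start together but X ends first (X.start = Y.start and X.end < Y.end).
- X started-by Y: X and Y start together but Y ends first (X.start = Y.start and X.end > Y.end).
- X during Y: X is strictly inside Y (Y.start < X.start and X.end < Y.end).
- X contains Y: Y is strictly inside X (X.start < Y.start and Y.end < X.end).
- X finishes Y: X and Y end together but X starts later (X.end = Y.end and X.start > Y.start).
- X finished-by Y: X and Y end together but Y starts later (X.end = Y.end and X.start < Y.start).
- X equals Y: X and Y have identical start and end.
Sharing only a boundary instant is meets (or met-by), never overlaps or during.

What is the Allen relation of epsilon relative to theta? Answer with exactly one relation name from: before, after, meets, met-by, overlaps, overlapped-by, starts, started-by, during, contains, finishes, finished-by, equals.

epsilon = [06:50, 14:35]; theta = [08:30, 10:35].
Compare endpoints: epsilon.start < theta.start, epsilon.start < theta.end, epsilon.end > theta.start, epsilon.end > theta.end.
That pattern is 'contains'.

contains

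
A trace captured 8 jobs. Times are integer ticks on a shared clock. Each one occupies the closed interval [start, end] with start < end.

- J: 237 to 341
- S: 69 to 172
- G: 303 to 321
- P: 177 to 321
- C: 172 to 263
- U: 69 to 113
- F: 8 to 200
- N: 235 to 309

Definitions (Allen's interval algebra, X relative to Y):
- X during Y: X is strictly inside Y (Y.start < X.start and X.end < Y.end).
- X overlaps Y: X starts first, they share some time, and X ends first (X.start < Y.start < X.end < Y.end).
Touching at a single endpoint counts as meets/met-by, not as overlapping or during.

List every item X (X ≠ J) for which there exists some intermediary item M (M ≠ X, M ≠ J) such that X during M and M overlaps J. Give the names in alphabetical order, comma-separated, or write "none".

N

Target J = [237, 341].
Intermediaries M with M overlaps J: C, N, P.
Via C — items with X during C: none.
Via N — items with X during N: none.
Via P — items with X during P: N.
Union: N.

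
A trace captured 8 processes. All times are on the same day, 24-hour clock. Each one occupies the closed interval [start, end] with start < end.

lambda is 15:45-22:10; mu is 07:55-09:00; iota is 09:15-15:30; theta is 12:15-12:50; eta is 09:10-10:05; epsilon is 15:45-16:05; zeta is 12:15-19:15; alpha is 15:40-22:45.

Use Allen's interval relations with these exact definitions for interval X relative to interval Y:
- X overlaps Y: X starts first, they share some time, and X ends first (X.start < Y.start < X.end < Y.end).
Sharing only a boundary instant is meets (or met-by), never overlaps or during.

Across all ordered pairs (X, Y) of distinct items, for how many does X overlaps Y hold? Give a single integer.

4

Checking all 56 ordered pairs for relation 'overlaps'; matching pairs in alphabetical order:
(eta, iota): eta overlaps iota ✓
(iota, zeta): iota overlaps zeta ✓
(zeta, alpha): zeta overlaps alpha ✓
(zeta, lambda): zeta overlaps lambda ✓
Count: 4.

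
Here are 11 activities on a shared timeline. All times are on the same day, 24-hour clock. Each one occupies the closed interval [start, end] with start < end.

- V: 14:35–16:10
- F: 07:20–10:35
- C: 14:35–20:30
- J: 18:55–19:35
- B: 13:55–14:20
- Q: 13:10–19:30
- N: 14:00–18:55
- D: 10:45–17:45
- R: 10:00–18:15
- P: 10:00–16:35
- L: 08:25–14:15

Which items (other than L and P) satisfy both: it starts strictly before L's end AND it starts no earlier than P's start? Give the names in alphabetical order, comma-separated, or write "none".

B, D, N, Q, R

Conditions: its start is strictly before L's end (X.start < 14:15) AND its start is no earlier than P's start (X.start >= 10:00).
B: start 13:55 < 14:15? ✓; start 13:55 >= 10:00? ✓ → yes.
C: start 14:35 < 14:15? ✗; start 14:35 >= 10:00? ✓ → no.
D: start 10:45 < 14:15? ✓; start 10:45 >= 10:00? ✓ → yes.
F: start 07:20 < 14:15? ✓; start 07:20 >= 10:00? ✗ → no.
J: start 18:55 < 14:15? ✗; start 18:55 >= 10:00? ✓ → no.
N: start 14:00 < 14:15? ✓; start 14:00 >= 10:00? ✓ → yes.
Q: start 13:10 < 14:15? ✓; start 13:10 >= 10:00? ✓ → yes.
R: start 10:00 < 14:15? ✓; start 10:00 >= 10:00? ✓ → yes.
V: start 14:35 < 14:15? ✗; start 14:35 >= 10:00? ✓ → no.
Result: B, D, N, Q, R.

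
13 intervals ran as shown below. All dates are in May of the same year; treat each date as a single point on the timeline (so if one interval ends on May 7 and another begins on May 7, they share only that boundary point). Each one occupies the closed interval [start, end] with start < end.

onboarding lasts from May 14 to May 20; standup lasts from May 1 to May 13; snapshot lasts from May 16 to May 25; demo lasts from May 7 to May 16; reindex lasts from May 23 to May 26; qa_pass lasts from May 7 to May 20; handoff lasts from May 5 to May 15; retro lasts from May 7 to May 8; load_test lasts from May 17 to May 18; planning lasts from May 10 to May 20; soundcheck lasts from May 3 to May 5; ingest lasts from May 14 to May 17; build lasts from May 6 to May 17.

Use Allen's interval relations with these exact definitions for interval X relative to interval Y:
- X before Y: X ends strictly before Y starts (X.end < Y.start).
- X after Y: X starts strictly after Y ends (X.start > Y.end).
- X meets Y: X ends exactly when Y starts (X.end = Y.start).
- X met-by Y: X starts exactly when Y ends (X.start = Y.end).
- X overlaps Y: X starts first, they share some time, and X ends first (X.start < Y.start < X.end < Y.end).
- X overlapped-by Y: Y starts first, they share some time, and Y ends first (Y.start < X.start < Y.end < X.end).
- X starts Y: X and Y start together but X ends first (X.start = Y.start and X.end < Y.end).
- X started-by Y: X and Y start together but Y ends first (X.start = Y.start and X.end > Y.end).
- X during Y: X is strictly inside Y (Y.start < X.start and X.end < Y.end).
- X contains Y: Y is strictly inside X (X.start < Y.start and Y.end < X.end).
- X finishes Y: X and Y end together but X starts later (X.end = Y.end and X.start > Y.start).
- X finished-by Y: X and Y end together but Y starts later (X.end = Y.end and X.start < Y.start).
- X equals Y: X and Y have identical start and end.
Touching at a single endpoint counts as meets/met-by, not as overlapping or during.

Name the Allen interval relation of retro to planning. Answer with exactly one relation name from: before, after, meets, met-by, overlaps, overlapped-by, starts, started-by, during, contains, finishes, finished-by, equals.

before

retro = [May 7, May 8]; planning = [May 10, May 20].
Compare endpoints: retro.start < planning.start, retro.start < planning.end, retro.end < planning.start, retro.end < planning.end.
That pattern is 'before'.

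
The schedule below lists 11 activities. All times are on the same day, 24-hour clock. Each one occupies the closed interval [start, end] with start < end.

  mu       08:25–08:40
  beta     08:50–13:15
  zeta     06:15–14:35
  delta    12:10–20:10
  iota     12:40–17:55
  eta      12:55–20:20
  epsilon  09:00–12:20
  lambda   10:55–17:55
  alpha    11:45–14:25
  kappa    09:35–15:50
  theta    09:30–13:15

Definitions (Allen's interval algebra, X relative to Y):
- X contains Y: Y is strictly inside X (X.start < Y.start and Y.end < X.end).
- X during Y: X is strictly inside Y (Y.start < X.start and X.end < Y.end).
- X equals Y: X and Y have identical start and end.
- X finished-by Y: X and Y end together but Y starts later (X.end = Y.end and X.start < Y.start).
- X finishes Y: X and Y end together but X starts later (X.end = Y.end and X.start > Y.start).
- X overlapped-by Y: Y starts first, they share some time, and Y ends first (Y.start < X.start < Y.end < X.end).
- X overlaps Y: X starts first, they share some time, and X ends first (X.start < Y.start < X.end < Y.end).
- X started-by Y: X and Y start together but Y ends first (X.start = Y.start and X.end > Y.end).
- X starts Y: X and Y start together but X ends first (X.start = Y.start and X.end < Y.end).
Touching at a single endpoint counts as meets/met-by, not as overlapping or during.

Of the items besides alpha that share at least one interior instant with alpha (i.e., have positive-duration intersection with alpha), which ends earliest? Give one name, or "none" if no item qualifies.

Target alpha = [11:45, 14:25].
beta [08:50, 13:15] → overlaps → candidate.
delta [12:10, 20:10] → overlapped-by → candidate.
epsilon [09:00, 12:20] → overlaps → candidate.
eta [12:55, 20:20] → overlapped-by → candidate.
iota [12:40, 17:55] → overlapped-by → candidate.
kappa [09:35, 15:50] → contains → candidate.
lambda [10:55, 17:55] → contains → candidate.
mu [08:25, 08:40] → before → excluded.
theta [09:30, 13:15] → overlaps → candidate.
zeta [06:15, 14:35] → contains → candidate.
Among candidates, earliest end is 12:20 → epsilon.

epsilon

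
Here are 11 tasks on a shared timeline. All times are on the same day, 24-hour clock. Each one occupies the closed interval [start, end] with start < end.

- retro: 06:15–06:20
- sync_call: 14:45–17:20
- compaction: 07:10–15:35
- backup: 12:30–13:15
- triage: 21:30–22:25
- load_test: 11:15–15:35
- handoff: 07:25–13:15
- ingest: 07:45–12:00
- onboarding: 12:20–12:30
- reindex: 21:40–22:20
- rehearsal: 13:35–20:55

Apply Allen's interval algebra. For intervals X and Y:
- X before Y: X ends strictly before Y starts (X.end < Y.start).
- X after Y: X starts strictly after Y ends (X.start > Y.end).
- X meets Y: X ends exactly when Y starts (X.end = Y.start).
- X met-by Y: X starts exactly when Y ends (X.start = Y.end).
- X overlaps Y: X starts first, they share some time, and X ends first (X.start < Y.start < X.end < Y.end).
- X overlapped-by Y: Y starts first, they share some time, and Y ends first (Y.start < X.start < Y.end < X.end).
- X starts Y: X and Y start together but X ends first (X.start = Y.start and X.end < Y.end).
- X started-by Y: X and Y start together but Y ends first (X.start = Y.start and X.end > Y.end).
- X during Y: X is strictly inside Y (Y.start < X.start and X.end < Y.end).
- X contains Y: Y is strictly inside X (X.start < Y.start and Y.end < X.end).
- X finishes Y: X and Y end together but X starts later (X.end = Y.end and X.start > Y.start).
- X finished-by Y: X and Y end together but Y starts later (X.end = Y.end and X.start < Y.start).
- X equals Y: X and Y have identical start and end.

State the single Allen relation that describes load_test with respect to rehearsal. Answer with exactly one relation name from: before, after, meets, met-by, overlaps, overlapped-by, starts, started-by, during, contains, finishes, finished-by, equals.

load_test = [11:15, 15:35]; rehearsal = [13:35, 20:55].
Compare endpoints: load_test.start < rehearsal.start, load_test.start < rehearsal.end, load_test.end > rehearsal.start, load_test.end < rehearsal.end.
That pattern is 'overlaps'.

overlaps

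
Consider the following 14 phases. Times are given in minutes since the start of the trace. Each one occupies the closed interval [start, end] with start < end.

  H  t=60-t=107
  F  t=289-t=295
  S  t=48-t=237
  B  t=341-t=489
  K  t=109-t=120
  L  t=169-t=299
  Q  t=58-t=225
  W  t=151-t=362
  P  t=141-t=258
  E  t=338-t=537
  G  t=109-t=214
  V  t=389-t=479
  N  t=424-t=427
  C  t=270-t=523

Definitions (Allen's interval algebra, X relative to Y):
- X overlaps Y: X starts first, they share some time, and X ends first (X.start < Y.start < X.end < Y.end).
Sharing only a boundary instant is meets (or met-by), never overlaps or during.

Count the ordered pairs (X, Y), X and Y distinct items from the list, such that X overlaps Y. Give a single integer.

Checking all 182 ordered pairs for relation 'overlaps'; matching pairs in alphabetical order:
(C, E): C overlaps E ✓
(G, L): G overlaps L ✓
(G, P): G overlaps P ✓
(G, W): G overlaps W ✓
(L, C): L overlaps C ✓
(P, L): P overlaps L ✓
(P, W): P overlaps W ✓
(Q, L): Q overlaps L ✓
(Q, P): Q overlaps P ✓
(Q, W): Q overlaps W ✓
(S, L): S overlaps L ✓
(S, P): S overlaps P ✓
(S, W): S overlaps W ✓
(W, B): W overlaps B ✓
(W, C): W overlaps C ✓
(W, E): W overlaps E ✓
Count: 16.

16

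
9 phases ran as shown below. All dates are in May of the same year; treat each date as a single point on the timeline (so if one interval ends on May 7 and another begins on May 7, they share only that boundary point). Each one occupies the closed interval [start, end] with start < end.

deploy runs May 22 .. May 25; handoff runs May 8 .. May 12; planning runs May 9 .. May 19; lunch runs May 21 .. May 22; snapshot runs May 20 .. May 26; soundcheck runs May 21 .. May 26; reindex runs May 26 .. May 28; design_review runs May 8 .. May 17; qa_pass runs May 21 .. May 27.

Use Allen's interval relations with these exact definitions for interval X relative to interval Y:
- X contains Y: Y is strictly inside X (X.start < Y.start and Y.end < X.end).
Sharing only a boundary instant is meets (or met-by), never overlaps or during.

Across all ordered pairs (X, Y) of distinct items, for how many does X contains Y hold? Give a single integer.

4

Checking all 72 ordered pairs for relation 'contains'; matching pairs in alphabetical order:
(qa_pass, deploy): qa_pass contains deploy ✓
(snapshot, deploy): snapshot contains deploy ✓
(snapshot, lunch): snapshot contains lunch ✓
(soundcheck, deploy): soundcheck contains deploy ✓
Count: 4.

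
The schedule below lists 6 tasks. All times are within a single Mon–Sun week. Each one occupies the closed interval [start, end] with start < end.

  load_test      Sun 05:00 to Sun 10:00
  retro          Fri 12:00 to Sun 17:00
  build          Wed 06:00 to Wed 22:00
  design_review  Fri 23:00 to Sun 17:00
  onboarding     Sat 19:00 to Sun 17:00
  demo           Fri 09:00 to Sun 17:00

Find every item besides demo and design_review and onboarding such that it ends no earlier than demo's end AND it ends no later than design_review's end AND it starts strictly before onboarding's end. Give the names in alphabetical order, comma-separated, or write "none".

retro

Conditions: its end is no earlier than demo's end (X.end >= Sun 17:00) AND its end is no later than design_review's end (X.end <= Sun 17:00) AND its start is strictly before onboarding's end (X.start < Sun 17:00).
build: end Wed 22:00 >= Sun 17:00? ✗; end Wed 22:00 <= Sun 17:00? ✓; start Wed 06:00 < Sun 17:00? ✓ → no.
load_test: end Sun 10:00 >= Sun 17:00? ✗; end Sun 10:00 <= Sun 17:00? ✓; start Sun 05:00 < Sun 17:00? ✓ → no.
retro: end Sun 17:00 >= Sun 17:00? ✓; end Sun 17:00 <= Sun 17:00? ✓; start Fri 12:00 < Sun 17:00? ✓ → yes.
Result: retro.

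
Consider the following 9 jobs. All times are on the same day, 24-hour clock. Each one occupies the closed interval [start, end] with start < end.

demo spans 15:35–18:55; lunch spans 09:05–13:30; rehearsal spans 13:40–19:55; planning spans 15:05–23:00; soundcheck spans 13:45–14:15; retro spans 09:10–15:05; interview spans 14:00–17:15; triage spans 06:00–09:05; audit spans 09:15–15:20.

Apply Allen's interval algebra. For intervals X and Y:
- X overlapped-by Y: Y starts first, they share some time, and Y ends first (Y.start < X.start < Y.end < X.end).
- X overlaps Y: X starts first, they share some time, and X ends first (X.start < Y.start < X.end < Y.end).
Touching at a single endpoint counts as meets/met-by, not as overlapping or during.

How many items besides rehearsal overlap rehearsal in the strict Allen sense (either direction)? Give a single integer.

3

Target rehearsal = [13:40, 19:55].
audit [09:15, 15:20] → overlaps → counts.
demo [15:35, 18:55] → during → no.
interview [14:00, 17:15] → during → no.
lunch [09:05, 13:30] → before → no.
planning [15:05, 23:00] → overlapped-by → counts.
retro [09:10, 15:05] → overlaps → counts.
soundcheck [13:45, 14:15] → during → no.
triage [06:00, 09:05] → before → no.
Total: 3.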